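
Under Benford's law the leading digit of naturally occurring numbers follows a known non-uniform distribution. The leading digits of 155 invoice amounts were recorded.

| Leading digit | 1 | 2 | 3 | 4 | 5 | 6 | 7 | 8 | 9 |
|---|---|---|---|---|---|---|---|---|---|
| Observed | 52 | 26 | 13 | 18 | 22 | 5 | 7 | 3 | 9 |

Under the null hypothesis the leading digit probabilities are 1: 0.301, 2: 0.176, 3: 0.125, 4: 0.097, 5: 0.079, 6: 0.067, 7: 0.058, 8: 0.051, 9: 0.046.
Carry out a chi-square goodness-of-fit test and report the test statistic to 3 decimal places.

17.893

Expected counts E_i = n·p_i: 155×0.301 = 46.655, 155×0.176 = 27.28, 155×0.125 = 19.375, 155×0.097 = 15.035, 155×0.079 = 12.245, 155×0.067 = 10.385, 155×0.058 = 8.99, 155×0.051 = 7.905, 155×0.046 = 7.13.
1: (52 − 46.655)²/46.655 = 28.569025/46.655 = 0.6123
2: (26 − 27.28)²/27.28 = 1.6384/27.28 = 0.0601
3: (13 − 19.375)²/19.375 = 40.640625/19.375 = 2.0976
4: (18 − 15.035)²/15.035 = 8.791225/15.035 = 0.5847
5: (22 − 12.245)²/12.245 = 95.160025/12.245 = 7.7713
6: (5 − 10.385)²/10.385 = 28.998225/10.385 = 2.7923
7: (7 − 8.99)²/8.99 = 3.9601/8.99 = 0.4405
8: (3 − 7.905)²/7.905 = 24.059025/7.905 = 3.0435
9: (9 − 7.13)²/7.13 = 3.4969/7.13 = 0.4904
Sum = 17.893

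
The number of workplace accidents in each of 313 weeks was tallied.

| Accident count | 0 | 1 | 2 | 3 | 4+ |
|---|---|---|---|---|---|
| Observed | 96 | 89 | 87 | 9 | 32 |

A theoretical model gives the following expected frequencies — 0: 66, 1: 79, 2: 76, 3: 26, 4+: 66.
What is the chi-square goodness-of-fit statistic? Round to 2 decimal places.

χ² = (96−66)²/66 + (89−79)²/79 + (87−76)²/76 + (9−26)²/26 + (32−66)²/66
   = 13.636 + 1.266 + 1.592 + 11.115 + 17.515
Sum = 45.12

45.12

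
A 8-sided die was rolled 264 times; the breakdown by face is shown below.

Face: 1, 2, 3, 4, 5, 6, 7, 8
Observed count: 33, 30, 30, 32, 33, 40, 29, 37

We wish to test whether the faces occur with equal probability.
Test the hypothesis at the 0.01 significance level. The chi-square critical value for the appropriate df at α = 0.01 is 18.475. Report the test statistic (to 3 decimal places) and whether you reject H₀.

Under H₀ each category has probability 1/8, so each expected count is 264/8 = 33.
cat         O        E   (O−E)²/E
1          33       33     0.0000
2          30       33     0.2727
3          30       33     0.2727
4          32       33     0.0303
5          33       33     0.0000
6          40       33     1.4848
7          29       33     0.4848
8          37       33     0.4848
Sum = 3.030
df = 7. Since 3.030 < 18.475, we do not reject H₀.

3.030; do not reject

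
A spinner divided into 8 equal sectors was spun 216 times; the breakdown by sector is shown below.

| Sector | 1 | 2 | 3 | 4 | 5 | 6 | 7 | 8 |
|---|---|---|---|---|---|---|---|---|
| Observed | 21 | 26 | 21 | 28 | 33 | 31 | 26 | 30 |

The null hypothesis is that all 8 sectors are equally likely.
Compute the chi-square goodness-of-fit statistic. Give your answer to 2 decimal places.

5.04

Under H₀ each category has probability 1/8, so each expected count is 216/8 = 27.
cat         O        E   (O−E)²/E
1          21       27      1.333
2          26       27      0.037
3          21       27      1.333
4          28       27      0.037
5          33       27      1.333
6          31       27      0.593
7          26       27      0.037
8          30       27      0.333
Sum = 5.04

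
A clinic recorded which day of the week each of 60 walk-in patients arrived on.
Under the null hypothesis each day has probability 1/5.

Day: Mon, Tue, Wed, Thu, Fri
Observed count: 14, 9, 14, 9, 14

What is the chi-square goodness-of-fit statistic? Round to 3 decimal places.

2.500

Under H₀ each category has probability 1/5, so each expected count is 60/5 = 12.
cat         O        E   (O−E)²/E
Mon        14       12     0.3333
Tue         9       12     0.7500
Wed        14       12     0.3333
Thu         9       12     0.7500
Fri        14       12     0.3333
Sum = 2.500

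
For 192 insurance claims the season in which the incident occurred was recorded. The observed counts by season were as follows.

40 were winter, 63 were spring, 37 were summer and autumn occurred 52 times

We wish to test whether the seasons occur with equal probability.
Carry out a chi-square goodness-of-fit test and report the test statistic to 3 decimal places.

8.875

Under H₀ each category has probability 1/4, so each expected count is 192/4 = 48.
cat         O        E   (O−E)²/E
winter     40       48     1.3333
spring     63       48     4.6875
summer     37       48     2.5208
autumn     52       48     0.3333
Sum = 8.875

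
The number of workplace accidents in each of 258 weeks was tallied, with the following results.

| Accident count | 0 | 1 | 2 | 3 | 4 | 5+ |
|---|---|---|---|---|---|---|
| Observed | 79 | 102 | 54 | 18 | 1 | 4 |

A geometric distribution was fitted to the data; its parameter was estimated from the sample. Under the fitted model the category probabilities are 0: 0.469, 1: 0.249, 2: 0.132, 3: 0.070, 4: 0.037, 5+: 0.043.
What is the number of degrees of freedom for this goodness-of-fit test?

There are k = 6 categories and 1 parameter estimated from the data, so df = 6 − 1 − 1 = 4.

4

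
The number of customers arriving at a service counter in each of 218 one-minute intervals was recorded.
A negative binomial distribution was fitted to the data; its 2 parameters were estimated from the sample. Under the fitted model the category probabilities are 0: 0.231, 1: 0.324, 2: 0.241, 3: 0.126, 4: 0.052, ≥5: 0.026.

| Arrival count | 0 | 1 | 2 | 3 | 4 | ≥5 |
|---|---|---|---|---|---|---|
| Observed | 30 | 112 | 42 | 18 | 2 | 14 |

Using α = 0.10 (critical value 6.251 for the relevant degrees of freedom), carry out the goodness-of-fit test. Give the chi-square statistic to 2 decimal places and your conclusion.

Expected counts E_i = n·p_i: 218×0.231 = 50.358, 218×0.324 = 70.632, 218×0.241 = 52.538, 218×0.126 = 27.468, 218×0.052 = 11.336, 218×0.026 = 5.668.
0: (30 − 50.358)²/50.358 = 414.448164/50.358 = 8.230
1: (112 − 70.632)²/70.632 = 1711.311424/70.632 = 24.229
2: (42 − 52.538)²/52.538 = 111.049444/52.538 = 2.114
3: (18 − 27.468)²/27.468 = 89.643024/27.468 = 3.264
4: (2 − 11.336)²/11.336 = 87.160896/11.336 = 7.689
≥5: (14 − 5.668)²/5.668 = 69.422224/5.668 = 12.248
Sum = 57.77
df = 3. Since 57.77 > 6.251, we reject H₀.

57.77; reject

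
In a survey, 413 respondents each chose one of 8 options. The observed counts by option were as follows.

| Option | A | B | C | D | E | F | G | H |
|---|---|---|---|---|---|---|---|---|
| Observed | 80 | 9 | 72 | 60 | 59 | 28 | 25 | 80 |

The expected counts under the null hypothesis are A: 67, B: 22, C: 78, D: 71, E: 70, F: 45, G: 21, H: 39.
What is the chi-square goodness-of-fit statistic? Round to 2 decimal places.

cat         O        E   (O−E)²/E
A          80       67      2.522
B           9       22      7.682
C          72       78      0.462
D          60       71      1.704
E          59       70      1.729
F          28       45      6.422
G          25       21      0.762
H          80       39     43.103
Sum = 64.39

64.39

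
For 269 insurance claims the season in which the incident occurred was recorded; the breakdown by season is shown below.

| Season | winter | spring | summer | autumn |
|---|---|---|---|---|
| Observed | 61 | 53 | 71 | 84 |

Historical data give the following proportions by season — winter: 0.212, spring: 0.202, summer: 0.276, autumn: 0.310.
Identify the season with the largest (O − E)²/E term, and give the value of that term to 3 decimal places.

Expected counts E_i = n·p_i: 269×0.212 = 57.028, 269×0.202 = 54.338, 269×0.276 = 74.244, 269×0.310 = 83.39.
cat         O        E   (O−E)²/E
winter     61   57.028     0.2766
spring     53   54.338     0.0329
summer     71   74.244     0.1417
autumn     84    83.39     0.0045
The largest term is for winter: 0.277.

winter, 0.277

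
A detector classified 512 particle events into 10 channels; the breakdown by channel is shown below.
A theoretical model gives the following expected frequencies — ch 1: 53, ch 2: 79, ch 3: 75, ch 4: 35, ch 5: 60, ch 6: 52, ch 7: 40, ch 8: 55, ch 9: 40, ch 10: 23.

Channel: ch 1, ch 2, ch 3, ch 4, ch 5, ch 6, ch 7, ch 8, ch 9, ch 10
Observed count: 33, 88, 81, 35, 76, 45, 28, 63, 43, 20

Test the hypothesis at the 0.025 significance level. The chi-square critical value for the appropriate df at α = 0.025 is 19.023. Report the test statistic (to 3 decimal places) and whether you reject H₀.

19.641; reject

ch 1: (33 − 53)²/53 = 400/53 = 7.5472
ch 2: (88 − 79)²/79 = 81/79 = 1.0253
ch 3: (81 − 75)²/75 = 36/75 = 0.4800
ch 4: (35 − 35)²/35 = 0/35 = 0.0000
ch 5: (76 − 60)²/60 = 256/60 = 4.2667
ch 6: (45 − 52)²/52 = 49/52 = 0.9423
ch 7: (28 − 40)²/40 = 144/40 = 3.6000
ch 8: (63 − 55)²/55 = 64/55 = 1.1636
ch 9: (43 − 40)²/40 = 9/40 = 0.2250
ch 10: (20 − 23)²/23 = 9/23 = 0.3913
Sum = 19.641
df = 9. Since 19.641 > 19.023, we reject H₀.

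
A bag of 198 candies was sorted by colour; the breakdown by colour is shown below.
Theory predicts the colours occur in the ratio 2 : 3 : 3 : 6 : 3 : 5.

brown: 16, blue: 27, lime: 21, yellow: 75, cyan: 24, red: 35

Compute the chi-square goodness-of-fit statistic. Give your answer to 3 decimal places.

Ratio total = 22. Expected counts: 198×2/22 = 18, 198×3/22 = 27, 198×3/22 = 27, 198×6/22 = 54, 198×3/22 = 27, 198×5/22 = 45.
cat         O        E   (O−E)²/E
brown      16       18     0.2222
blue       27       27     0.0000
lime       21       27     1.3333
yellow     75       54     8.1667
cyan       24       27     0.3333
red        35       45     2.2222
Sum = 12.278

12.278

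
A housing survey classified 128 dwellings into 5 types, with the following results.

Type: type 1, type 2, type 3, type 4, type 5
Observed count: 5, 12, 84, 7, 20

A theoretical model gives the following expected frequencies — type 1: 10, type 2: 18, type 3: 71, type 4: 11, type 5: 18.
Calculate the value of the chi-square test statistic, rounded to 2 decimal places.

8.56

cat         O        E   (O−E)²/E
type 1      5       10      2.500
type 2     12       18      2.000
type 3     84       71      2.380
type 4      7       11      1.455
type 5     20       18      0.222
Sum = 8.56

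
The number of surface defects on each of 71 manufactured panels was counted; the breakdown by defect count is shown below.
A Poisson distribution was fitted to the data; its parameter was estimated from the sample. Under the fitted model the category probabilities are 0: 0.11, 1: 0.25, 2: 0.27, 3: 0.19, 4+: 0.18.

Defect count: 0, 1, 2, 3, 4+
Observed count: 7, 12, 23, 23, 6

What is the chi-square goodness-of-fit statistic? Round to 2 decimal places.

Expected counts E_i = n·p_i: 71×0.11 = 7.81, 71×0.25 = 17.75, 71×0.27 = 19.17, 71×0.19 = 13.49, 71×0.18 = 12.78.
cat         O        E   (O−E)²/E
0           7     7.81      0.084
1          12    17.75      1.863
2          23    19.17      0.765
3          23    13.49      6.704
4+          6    12.78      3.597
Sum = 13.01

13.01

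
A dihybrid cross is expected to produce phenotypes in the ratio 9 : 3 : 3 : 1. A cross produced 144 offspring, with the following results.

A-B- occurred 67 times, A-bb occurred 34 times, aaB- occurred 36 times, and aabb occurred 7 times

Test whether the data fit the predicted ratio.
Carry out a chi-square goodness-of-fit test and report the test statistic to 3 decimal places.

Ratio total = 16. Expected counts: 144×9/16 = 81, 144×3/16 = 27, 144×3/16 = 27, 144×1/16 = 9.
χ² = (67−81)²/81 + (34−27)²/27 + (36−27)²/27 + (7−9)²/9
   = 2.4198 + 1.8148 + 3.0000 + 0.4444
Sum = 7.679

7.679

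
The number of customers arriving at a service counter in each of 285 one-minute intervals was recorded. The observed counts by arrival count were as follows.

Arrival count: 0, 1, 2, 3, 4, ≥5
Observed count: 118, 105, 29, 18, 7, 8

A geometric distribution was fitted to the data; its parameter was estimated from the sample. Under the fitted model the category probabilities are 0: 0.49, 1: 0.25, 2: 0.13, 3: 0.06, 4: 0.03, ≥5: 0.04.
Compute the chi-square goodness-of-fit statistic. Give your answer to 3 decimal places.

Expected counts E_i = n·p_i: 285×0.49 = 139.65, 285×0.25 = 71.25, 285×0.13 = 37.05, 285×0.06 = 17.1, 285×0.03 = 8.55, 285×0.04 = 11.4.
0: (118 − 139.65)²/139.65 = 468.7225/139.65 = 3.3564
1: (105 − 71.25)²/71.25 = 1139.0625/71.25 = 15.9868
2: (29 − 37.05)²/37.05 = 64.8025/37.05 = 1.7491
3: (18 − 17.1)²/17.1 = 0.81/17.1 = 0.0474
4: (7 − 8.55)²/8.55 = 2.4025/8.55 = 0.2810
≥5: (8 − 11.4)²/11.4 = 11.56/11.4 = 1.0140
Sum = 22.435

22.435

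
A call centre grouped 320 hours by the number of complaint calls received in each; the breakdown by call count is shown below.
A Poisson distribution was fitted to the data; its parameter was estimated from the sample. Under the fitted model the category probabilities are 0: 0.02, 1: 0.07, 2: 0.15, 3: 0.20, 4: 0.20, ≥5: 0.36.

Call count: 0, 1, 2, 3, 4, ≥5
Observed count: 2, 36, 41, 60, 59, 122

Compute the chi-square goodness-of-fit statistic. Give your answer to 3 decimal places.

13.345

Expected counts E_i = n·p_i: 320×0.02 = 6.4, 320×0.07 = 22.4, 320×0.15 = 48, 320×0.20 = 64, 320×0.20 = 64, 320×0.36 = 115.2.
cat         O        E   (O−E)²/E
0           2      6.4     3.0250
1          36     22.4     8.2571
2          41       48     1.0208
3          60       64     0.2500
4          59       64     0.3906
≥5        122    115.2     0.4014
Sum = 13.345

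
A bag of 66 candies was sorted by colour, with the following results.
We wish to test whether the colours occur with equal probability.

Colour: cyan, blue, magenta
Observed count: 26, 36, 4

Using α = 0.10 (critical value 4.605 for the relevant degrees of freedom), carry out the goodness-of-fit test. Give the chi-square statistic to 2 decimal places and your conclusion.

24.36; reject

Expected count for each of the 3 categories: 66/3 = 22.
cyan: (26 − 22)²/22 = 16/22 = 0.727
blue: (36 − 22)²/22 = 196/22 = 8.909
magenta: (4 − 22)²/22 = 324/22 = 14.727
Sum = 24.36
df = 2. Since 24.36 > 4.605, we reject H₀.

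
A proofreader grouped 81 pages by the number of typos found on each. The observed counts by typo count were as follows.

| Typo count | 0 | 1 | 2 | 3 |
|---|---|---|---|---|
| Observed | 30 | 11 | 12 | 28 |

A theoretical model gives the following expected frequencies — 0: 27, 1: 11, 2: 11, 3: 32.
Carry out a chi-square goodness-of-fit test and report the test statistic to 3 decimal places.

0.924

0: (30 − 27)²/27 = 9/27 = 0.3333
1: (11 − 11)²/11 = 0/11 = 0.0000
2: (12 − 11)²/11 = 1/11 = 0.0909
3: (28 − 32)²/32 = 16/32 = 0.5000
Sum = 0.924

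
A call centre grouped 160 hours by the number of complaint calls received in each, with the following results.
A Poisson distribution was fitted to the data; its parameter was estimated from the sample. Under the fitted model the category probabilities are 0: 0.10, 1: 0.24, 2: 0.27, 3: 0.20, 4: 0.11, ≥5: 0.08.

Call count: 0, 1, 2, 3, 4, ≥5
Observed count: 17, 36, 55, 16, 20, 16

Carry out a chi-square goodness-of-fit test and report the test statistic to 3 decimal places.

12.563

Expected counts E_i = n·p_i: 160×0.10 = 16, 160×0.24 = 38.4, 160×0.27 = 43.2, 160×0.20 = 32, 160×0.11 = 17.6, 160×0.08 = 12.8.
χ² = (17−16)²/16 + (36−38.4)²/38.4 + (55−43.2)²/43.2 + (16−32)²/32 + (20−17.6)²/17.6 + (16−12.8)²/12.8
   = 0.0625 + 0.1500 + 3.2231 + 8.0000 + 0.3273 + 0.8000
Sum = 12.563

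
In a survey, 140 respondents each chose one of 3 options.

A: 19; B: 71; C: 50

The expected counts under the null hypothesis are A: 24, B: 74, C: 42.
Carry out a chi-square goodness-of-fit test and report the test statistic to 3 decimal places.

A: (19 − 24)²/24 = 25/24 = 1.0417
B: (71 − 74)²/74 = 9/74 = 0.1216
C: (50 − 42)²/42 = 64/42 = 1.5238
Sum = 2.687

2.687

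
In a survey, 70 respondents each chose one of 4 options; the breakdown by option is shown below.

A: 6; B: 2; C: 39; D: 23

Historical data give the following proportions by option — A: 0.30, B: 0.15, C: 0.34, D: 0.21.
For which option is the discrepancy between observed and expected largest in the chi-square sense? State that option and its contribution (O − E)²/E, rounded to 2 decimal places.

Expected counts E_i = n·p_i: 70×0.30 = 21, 70×0.15 = 10.5, 70×0.34 = 23.8, 70×0.21 = 14.7.
cat         O        E   (O−E)²/E
A           6       21     10.714
B           2     10.5      6.881
C          39     23.8      9.708
D          23     14.7      4.686
The largest term is for A: 10.71.

A, 10.71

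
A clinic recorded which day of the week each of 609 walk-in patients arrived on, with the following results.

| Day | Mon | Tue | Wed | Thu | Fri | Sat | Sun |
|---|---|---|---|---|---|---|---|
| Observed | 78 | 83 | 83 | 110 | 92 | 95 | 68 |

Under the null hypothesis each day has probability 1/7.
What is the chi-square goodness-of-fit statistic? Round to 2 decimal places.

12.55

Expected count for each of the 7 categories: 609/7 = 87.
cat         O        E   (O−E)²/E
Mon        78       87      0.931
Tue        83       87      0.184
Wed        83       87      0.184
Thu       110       87      6.080
Fri        92       87      0.287
Sat        95       87      0.736
Sun        68       87      4.149
Sum = 12.55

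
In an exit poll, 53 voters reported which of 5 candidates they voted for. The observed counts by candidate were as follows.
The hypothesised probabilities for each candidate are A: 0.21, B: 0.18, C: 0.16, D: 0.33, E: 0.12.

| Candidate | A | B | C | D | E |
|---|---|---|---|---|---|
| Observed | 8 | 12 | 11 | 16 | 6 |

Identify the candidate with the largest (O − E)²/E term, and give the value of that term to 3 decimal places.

A, 0.880

Expected counts E_i = n·p_i: 53×0.21 = 11.13, 53×0.18 = 9.54, 53×0.16 = 8.48, 53×0.33 = 17.49, 53×0.12 = 6.36.
A: (8 − 11.13)²/11.13 = 9.7969/11.13 = 0.8802
B: (12 − 9.54)²/9.54 = 6.0516/9.54 = 0.6343
C: (11 − 8.48)²/8.48 = 6.3504/8.48 = 0.7489
D: (16 − 17.49)²/17.49 = 2.2201/17.49 = 0.1269
E: (6 − 6.36)²/6.36 = 0.1296/6.36 = 0.0204
The largest term is for A: 0.880.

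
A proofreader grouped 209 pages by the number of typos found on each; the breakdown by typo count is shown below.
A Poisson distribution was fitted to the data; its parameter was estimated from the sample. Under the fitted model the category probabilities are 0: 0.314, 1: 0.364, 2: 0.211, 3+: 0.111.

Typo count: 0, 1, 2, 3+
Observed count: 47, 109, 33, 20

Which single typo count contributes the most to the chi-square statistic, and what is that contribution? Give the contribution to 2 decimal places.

1, 14.25

Expected counts E_i = n·p_i: 209×0.314 = 65.626, 209×0.364 = 76.076, 209×0.211 = 44.099, 209×0.111 = 23.199.
χ² = (47−65.626)²/65.626 + (109−76.076)²/76.076 + (33−44.099)²/44.099 + (20−23.199)²/23.199
   = 5.286 + 14.249 + 2.793 + 0.441
The largest term is for 1: 14.25.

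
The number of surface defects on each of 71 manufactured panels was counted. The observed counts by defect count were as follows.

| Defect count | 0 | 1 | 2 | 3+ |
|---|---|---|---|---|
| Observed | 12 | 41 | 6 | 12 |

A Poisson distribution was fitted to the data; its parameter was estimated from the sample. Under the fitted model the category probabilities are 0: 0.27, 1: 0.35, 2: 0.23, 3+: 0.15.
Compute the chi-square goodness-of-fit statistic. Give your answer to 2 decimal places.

19.88

Expected counts E_i = n·p_i: 71×0.27 = 19.17, 71×0.35 = 24.85, 71×0.23 = 16.33, 71×0.15 = 10.65.
cat         O        E   (O−E)²/E
0          12    19.17      2.682
1          41    24.85     10.496
2           6    16.33      6.535
3+         12    10.65      0.171
Sum = 19.88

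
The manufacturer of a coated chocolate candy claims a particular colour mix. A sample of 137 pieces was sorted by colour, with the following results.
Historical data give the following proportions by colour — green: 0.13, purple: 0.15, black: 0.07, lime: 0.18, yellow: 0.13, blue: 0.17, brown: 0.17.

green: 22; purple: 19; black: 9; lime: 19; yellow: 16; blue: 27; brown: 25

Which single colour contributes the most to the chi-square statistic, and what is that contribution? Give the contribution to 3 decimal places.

lime, 1.299

Expected counts E_i = n·p_i: 137×0.13 = 17.81, 137×0.15 = 20.55, 137×0.07 = 9.59, 137×0.18 = 24.66, 137×0.13 = 17.81, 137×0.17 = 23.29, 137×0.17 = 23.29.
cat         O        E   (O−E)²/E
green      22    17.81     0.9857
purple     19    20.55     0.1169
black       9     9.59     0.0363
lime       19    24.66     1.2991
yellow     16    17.81     0.1839
blue       27    23.29     0.5910
brown      25    23.29     0.1256
The largest term is for lime: 1.299.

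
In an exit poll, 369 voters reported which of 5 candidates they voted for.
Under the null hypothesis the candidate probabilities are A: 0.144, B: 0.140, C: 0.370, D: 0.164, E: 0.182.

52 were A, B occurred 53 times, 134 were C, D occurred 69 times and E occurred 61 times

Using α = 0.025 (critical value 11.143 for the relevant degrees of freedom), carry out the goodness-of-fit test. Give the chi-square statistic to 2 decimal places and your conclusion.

1.86; do not reject

Expected counts E_i = n·p_i: 369×0.144 = 53.136, 369×0.140 = 51.66, 369×0.370 = 136.53, 369×0.164 = 60.516, 369×0.182 = 67.158.
A: (52 − 53.136)²/53.136 = 1.290496/53.136 = 0.024
B: (53 − 51.66)²/51.66 = 1.7956/51.66 = 0.035
C: (134 − 136.53)²/136.53 = 6.4009/136.53 = 0.047
D: (69 − 60.516)²/60.516 = 71.978256/60.516 = 1.189
E: (61 − 67.158)²/67.158 = 37.920964/67.158 = 0.565
Sum = 1.86
df = 4. Since 1.86 < 11.143, we do not reject H₀.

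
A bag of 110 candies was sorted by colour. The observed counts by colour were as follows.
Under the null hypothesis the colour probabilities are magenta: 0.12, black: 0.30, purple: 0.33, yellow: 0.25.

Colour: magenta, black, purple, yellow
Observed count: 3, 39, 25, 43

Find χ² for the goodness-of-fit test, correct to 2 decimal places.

Expected counts E_i = n·p_i: 110×0.12 = 13.2, 110×0.30 = 33, 110×0.33 = 36.3, 110×0.25 = 27.5.
χ² = (3−13.2)²/13.2 + (39−33)²/33 + (25−36.3)²/36.3 + (43−27.5)²/27.5
   = 7.882 + 1.091 + 3.518 + 8.736
Sum = 21.23

21.23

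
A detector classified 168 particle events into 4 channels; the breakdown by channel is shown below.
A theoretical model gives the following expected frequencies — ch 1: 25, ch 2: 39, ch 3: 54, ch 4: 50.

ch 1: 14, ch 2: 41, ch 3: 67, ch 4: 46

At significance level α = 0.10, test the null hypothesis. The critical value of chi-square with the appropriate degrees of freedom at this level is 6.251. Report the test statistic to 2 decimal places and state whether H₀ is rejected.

8.39; reject

χ² = (14−25)²/25 + (41−39)²/39 + (67−54)²/54 + (46−50)²/50
   = 4.840 + 0.103 + 3.130 + 0.320
Sum = 8.39
df = 3. Since 8.39 > 6.251, we reject H₀.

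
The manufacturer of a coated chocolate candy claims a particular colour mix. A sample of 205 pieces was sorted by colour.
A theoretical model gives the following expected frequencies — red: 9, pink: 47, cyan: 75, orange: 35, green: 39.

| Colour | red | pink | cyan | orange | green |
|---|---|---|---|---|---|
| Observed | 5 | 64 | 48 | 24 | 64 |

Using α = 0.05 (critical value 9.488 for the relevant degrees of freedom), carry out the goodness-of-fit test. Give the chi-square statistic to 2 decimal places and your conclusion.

red: (5 − 9)²/9 = 16/9 = 1.778
pink: (64 − 47)²/47 = 289/47 = 6.149
cyan: (48 − 75)²/75 = 729/75 = 9.720
orange: (24 − 35)²/35 = 121/35 = 3.457
green: (64 − 39)²/39 = 625/39 = 16.026
Sum = 37.13
df = 4. Since 37.13 > 9.488, we reject H₀.

37.13; reject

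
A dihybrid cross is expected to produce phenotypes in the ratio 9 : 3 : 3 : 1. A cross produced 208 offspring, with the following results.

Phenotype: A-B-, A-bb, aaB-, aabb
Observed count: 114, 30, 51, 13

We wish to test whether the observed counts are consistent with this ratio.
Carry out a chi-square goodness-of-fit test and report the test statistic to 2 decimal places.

5.85

Ratio total = 16. Expected counts: 208×9/16 = 117, 208×3/16 = 39, 208×3/16 = 39, 208×1/16 = 13.
χ² = (114−117)²/117 + (30−39)²/39 + (51−39)²/39 + (13−13)²/13
   = 0.077 + 2.077 + 3.692 + 0.000
Sum = 5.85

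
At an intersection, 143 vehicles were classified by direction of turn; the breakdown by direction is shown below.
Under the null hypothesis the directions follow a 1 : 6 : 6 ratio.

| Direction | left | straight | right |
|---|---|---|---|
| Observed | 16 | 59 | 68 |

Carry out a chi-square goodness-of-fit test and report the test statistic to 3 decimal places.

Ratio total = 13. Expected counts: 143×1/13 = 11, 143×6/13 = 66, 143×6/13 = 66.
χ² = (16−11)²/11 + (59−66)²/66 + (68−66)²/66
   = 2.2727 + 0.7424 + 0.0606
Sum = 3.076

3.076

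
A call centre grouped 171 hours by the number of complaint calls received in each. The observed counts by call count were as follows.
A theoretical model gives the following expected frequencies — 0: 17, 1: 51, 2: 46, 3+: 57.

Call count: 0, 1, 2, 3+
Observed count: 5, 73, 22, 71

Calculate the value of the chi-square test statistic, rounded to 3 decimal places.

33.921

χ² = (5−17)²/17 + (73−51)²/51 + (22−46)²/46 + (71−57)²/57
   = 8.4706 + 9.4902 + 12.5217 + 3.4386
Sum = 33.921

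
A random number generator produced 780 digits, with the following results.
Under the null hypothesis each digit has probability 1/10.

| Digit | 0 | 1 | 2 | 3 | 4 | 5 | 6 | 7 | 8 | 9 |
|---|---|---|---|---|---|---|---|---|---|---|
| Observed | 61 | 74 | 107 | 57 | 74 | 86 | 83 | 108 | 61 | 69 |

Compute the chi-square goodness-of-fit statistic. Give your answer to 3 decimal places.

Under H₀ each category has probability 1/10, so each expected count is 780/10 = 78.
cat         O        E   (O−E)²/E
0          61       78     3.7051
1          74       78     0.2051
2         107       78    10.7821
3          57       78     5.6538
4          74       78     0.2051
5          86       78     0.8205
6          83       78     0.3205
7         108       78    11.5385
8          61       78     3.7051
9          69       78     1.0385
Sum = 37.974

37.974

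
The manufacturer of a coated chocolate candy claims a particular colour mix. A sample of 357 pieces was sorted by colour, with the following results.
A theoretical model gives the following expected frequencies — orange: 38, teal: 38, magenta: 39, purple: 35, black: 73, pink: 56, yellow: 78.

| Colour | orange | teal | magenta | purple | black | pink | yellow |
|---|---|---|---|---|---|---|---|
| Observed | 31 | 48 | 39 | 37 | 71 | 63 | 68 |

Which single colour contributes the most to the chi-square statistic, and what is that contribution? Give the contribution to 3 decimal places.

teal, 2.632

cat          O        E   (O−E)²/E
orange      31       38     1.2895
teal        48       38     2.6316
magenta     39       39     0.0000
purple      37       35     0.1143
black       71       73     0.0548
pink        63       56     0.8750
yellow      68       78     1.2821
The largest term is for teal: 2.632.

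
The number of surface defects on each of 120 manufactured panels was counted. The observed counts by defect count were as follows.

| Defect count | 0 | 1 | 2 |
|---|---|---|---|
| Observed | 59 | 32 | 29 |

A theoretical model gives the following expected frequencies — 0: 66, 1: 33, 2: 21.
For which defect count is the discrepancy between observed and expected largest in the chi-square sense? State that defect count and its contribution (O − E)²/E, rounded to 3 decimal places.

2, 3.048

χ² = (59−66)²/66 + (32−33)²/33 + (29−21)²/21
   = 0.7424 + 0.0303 + 3.0476
The largest term is for 2: 3.048.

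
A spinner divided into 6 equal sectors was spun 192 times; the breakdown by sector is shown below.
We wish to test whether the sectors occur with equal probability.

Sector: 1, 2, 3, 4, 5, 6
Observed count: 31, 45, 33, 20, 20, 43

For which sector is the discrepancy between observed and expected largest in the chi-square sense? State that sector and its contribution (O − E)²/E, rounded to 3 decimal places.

Under H₀ each category has probability 1/6, so each expected count is 192/6 = 32.
χ² = (31−32)²/32 + (45−32)²/32 + (33−32)²/32 + (20−32)²/32 + (20−32)²/32 + (43−32)²/32
   = 0.0313 + 5.2813 + 0.0313 + 4.5000 + 4.5000 + 3.7813
The largest term is for 2: 5.281.

2, 5.281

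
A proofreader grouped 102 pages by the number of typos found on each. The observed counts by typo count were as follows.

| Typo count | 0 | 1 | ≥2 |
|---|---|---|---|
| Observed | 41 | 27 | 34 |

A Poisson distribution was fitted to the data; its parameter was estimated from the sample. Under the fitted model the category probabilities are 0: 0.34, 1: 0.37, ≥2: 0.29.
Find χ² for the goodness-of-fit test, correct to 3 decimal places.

4.869

Expected counts E_i = n·p_i: 102×0.34 = 34.68, 102×0.37 = 37.74, 102×0.29 = 29.58.
cat         O        E   (O−E)²/E
0          41    34.68     1.1517
1          27    37.74     3.0564
≥2         34    29.58     0.6605
Sum = 4.869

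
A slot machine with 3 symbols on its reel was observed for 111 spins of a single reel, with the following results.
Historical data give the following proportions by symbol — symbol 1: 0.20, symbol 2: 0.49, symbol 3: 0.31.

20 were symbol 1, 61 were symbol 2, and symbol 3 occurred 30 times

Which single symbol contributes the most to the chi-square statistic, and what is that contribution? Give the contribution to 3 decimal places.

Expected counts E_i = n·p_i: 111×0.20 = 22.2, 111×0.49 = 54.39, 111×0.31 = 34.41.
χ² = (20−22.2)²/22.2 + (61−54.39)²/54.39 + (30−34.41)²/34.41
   = 0.2180 + 0.8033 + 0.5652
The largest term is for symbol 2: 0.803.

symbol 2, 0.803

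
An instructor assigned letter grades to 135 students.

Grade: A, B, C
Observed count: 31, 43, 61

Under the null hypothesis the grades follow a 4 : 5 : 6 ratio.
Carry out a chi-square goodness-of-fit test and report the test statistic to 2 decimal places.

Ratio total = 15. Expected counts: 135×4/15 = 36, 135×5/15 = 45, 135×6/15 = 54.
χ² = (31−36)²/36 + (43−45)²/45 + (61−54)²/54
   = 0.694 + 0.089 + 0.907
Sum = 1.69

1.69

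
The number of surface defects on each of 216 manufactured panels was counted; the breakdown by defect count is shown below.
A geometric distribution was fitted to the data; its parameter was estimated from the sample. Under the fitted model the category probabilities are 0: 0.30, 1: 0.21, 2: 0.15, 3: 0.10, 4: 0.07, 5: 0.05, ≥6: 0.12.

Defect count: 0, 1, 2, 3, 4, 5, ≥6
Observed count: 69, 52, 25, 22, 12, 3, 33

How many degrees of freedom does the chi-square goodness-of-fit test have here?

5

There are k = 7 categories and 1 parameter estimated from the data, so df = 7 − 1 − 1 = 5.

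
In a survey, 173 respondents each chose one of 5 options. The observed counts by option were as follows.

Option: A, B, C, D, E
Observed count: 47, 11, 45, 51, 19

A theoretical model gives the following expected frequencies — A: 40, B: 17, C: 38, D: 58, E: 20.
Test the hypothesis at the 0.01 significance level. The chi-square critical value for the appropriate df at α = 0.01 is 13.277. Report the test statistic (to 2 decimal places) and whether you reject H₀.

A: (47 − 40)²/40 = 49/40 = 1.225
B: (11 − 17)²/17 = 36/17 = 2.118
C: (45 − 38)²/38 = 49/38 = 1.289
D: (51 − 58)²/58 = 49/58 = 0.845
E: (19 − 20)²/20 = 1/20 = 0.050
Sum = 5.53
df = 4. Since 5.53 < 13.277, we do not reject H₀.

5.53; do not reject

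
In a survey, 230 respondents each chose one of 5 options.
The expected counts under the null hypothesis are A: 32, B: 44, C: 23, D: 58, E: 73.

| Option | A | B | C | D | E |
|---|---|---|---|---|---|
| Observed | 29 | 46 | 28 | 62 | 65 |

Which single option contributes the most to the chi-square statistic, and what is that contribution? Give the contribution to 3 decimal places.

A: (29 − 32)²/32 = 9/32 = 0.2813
B: (46 − 44)²/44 = 4/44 = 0.0909
C: (28 − 23)²/23 = 25/23 = 1.0870
D: (62 − 58)²/58 = 16/58 = 0.2759
E: (65 − 73)²/73 = 64/73 = 0.8767
The largest term is for C: 1.087.

C, 1.087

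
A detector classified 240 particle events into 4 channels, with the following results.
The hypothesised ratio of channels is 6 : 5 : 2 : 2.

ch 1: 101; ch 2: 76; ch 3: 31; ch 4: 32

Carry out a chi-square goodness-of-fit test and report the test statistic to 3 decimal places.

0.492

Ratio total = 15. Expected counts: 240×6/15 = 96, 240×5/15 = 80, 240×2/15 = 32, 240×2/15 = 32.
ch 1: (101 − 96)²/96 = 25/96 = 0.2604
ch 2: (76 − 80)²/80 = 16/80 = 0.2000
ch 3: (31 − 32)²/32 = 1/32 = 0.0313
ch 4: (32 − 32)²/32 = 0/32 = 0.0000
Sum = 0.492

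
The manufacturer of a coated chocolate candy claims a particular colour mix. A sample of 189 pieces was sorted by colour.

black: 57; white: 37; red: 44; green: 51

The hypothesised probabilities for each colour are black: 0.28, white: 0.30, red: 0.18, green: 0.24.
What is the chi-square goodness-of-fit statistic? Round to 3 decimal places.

Expected counts E_i = n·p_i: 189×0.28 = 52.92, 189×0.30 = 56.7, 189×0.18 = 34.02, 189×0.24 = 45.36.
χ² = (57−52.92)²/52.92 + (37−56.7)²/56.7 + (44−34.02)²/34.02 + (51−45.36)²/45.36
   = 0.3146 + 6.8446 + 2.9277 + 0.7013
Sum = 10.788

10.788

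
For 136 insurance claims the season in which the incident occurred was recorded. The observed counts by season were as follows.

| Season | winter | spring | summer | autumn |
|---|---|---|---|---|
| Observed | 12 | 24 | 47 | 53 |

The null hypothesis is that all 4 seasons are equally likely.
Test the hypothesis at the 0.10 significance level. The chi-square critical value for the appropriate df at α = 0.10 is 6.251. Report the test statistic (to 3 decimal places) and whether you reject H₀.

Expected count for each of the 4 categories: 136/4 = 34.
winter: (12 − 34)²/34 = 484/34 = 14.2353
spring: (24 − 34)²/34 = 100/34 = 2.9412
summer: (47 − 34)²/34 = 169/34 = 4.9706
autumn: (53 − 34)²/34 = 361/34 = 10.6176
Sum = 32.765
df = 3. Since 32.765 > 6.251, we reject H₀.

32.765; reject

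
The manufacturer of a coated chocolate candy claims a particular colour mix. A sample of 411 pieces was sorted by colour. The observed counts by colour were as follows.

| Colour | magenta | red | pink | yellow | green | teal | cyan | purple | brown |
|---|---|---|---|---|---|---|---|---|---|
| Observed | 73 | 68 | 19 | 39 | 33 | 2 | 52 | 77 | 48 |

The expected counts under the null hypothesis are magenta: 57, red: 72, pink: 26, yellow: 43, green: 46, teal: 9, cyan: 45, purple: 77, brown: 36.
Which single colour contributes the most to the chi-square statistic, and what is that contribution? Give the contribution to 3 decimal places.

magenta: (73 − 57)²/57 = 256/57 = 4.4912
red: (68 − 72)²/72 = 16/72 = 0.2222
pink: (19 − 26)²/26 = 49/26 = 1.8846
yellow: (39 − 43)²/43 = 16/43 = 0.3721
green: (33 − 46)²/46 = 169/46 = 3.6739
teal: (2 − 9)²/9 = 49/9 = 5.4444
cyan: (52 − 45)²/45 = 49/45 = 1.0889
purple: (77 − 77)²/77 = 0/77 = 0.0000
brown: (48 − 36)²/36 = 144/36 = 4.0000
The largest term is for teal: 5.444.

teal, 5.444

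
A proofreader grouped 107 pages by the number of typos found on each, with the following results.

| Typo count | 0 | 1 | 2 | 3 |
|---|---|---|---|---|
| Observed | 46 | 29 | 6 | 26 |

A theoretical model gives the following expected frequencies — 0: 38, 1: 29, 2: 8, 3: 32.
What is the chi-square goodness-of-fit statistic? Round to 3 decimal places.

3.309

cat         O        E   (O−E)²/E
0          46       38     1.6842
1          29       29     0.0000
2           6        8     0.5000
3          26       32     1.1250
Sum = 3.309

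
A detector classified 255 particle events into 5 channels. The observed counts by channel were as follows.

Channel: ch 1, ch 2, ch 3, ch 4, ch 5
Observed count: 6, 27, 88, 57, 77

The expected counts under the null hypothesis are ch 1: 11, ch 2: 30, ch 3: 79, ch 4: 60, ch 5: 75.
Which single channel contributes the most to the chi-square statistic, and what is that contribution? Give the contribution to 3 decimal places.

ch 1, 2.273

cat         O        E   (O−E)²/E
ch 1        6       11     2.2727
ch 2       27       30     0.3000
ch 3       88       79     1.0253
ch 4       57       60     0.1500
ch 5       77       75     0.0533
The largest term is for ch 1: 2.273.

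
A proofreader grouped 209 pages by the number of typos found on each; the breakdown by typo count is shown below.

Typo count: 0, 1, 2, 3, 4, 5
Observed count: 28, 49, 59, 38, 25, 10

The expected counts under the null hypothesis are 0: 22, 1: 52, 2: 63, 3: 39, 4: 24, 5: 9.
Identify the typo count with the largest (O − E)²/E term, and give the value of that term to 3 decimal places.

0, 1.636

cat         O        E   (O−E)²/E
0          28       22     1.6364
1          49       52     0.1731
2          59       63     0.2540
3          38       39     0.0256
4          25       24     0.0417
5          10        9     0.1111
The largest term is for 0: 1.636.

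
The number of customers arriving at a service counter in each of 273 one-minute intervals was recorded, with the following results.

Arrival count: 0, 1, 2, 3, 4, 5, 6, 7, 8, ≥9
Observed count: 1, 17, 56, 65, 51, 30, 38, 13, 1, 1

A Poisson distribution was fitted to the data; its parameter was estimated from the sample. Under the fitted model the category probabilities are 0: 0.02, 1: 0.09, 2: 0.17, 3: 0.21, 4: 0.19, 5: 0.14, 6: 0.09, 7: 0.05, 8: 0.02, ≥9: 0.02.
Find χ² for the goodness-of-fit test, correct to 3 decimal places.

25.424

Expected counts E_i = n·p_i: 273×0.02 = 5.46, 273×0.09 = 24.57, 273×0.17 = 46.41, 273×0.21 = 57.33, 273×0.19 = 51.87, 273×0.14 = 38.22, 273×0.09 = 24.57, 273×0.05 = 13.65, 273×0.02 = 5.46, 273×0.02 = 5.46.
χ² = (1−5.46)²/5.46 + (17−24.57)²/24.57 + (56−46.41)²/46.41 + (65−57.33)²/57.33 + (51−51.87)²/51.87 + (30−38.22)²/38.22 + (38−24.57)²/24.57 + (13−13.65)²/13.65 + (1−5.46)²/5.46 + (1−5.46)²/5.46
   = 3.6432 + 2.3323 + 1.9816 + 1.0261 + 0.0146 + 1.7679 + 7.3409 + 0.0310 + 3.6432 + 3.6432
Sum = 25.424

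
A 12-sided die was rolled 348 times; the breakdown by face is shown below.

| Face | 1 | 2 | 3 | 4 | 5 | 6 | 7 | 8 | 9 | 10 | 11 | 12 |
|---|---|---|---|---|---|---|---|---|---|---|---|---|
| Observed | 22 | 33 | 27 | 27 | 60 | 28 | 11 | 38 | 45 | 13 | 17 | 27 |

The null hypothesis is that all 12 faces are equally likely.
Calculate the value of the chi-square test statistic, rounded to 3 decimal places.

Under H₀ each category has probability 1/12, so each expected count is 348/12 = 29.
1: (22 − 29)²/29 = 49/29 = 1.6897
2: (33 − 29)²/29 = 16/29 = 0.5517
3: (27 − 29)²/29 = 4/29 = 0.1379
4: (27 − 29)²/29 = 4/29 = 0.1379
5: (60 − 29)²/29 = 961/29 = 33.1379
6: (28 − 29)²/29 = 1/29 = 0.0345
7: (11 − 29)²/29 = 324/29 = 11.1724
8: (38 − 29)²/29 = 81/29 = 2.7931
9: (45 − 29)²/29 = 256/29 = 8.8276
10: (13 − 29)²/29 = 256/29 = 8.8276
11: (17 − 29)²/29 = 144/29 = 4.9655
12: (27 − 29)²/29 = 4/29 = 0.1379
Sum = 72.414

72.414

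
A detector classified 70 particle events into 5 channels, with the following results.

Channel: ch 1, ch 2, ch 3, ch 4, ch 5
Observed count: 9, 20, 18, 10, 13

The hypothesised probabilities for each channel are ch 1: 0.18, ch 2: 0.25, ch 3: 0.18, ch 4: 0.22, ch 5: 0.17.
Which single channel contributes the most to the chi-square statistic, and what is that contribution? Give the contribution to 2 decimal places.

Expected counts E_i = n·p_i: 70×0.18 = 12.6, 70×0.25 = 17.5, 70×0.18 = 12.6, 70×0.22 = 15.4, 70×0.17 = 11.9.
ch 1: (9 − 12.6)²/12.6 = 12.96/12.6 = 1.029
ch 2: (20 − 17.5)²/17.5 = 6.25/17.5 = 0.357
ch 3: (18 − 12.6)²/12.6 = 29.16/12.6 = 2.314
ch 4: (10 − 15.4)²/15.4 = 29.16/15.4 = 1.894
ch 5: (13 − 11.9)²/11.9 = 1.21/11.9 = 0.102
The largest term is for ch 3: 2.31.

ch 3, 2.31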